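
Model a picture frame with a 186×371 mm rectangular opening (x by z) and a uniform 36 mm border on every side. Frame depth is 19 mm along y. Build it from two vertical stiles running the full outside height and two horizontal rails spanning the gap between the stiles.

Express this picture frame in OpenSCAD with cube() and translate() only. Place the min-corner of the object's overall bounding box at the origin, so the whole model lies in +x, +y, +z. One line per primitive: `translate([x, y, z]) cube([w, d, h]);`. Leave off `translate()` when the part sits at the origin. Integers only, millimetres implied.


cube([36, 19, 443]);
translate([222, 0, 0]) cube([36, 19, 443]);
translate([36, 0, 0]) cube([186, 19, 36]);
translate([36, 0, 407]) cube([186, 19, 36]);


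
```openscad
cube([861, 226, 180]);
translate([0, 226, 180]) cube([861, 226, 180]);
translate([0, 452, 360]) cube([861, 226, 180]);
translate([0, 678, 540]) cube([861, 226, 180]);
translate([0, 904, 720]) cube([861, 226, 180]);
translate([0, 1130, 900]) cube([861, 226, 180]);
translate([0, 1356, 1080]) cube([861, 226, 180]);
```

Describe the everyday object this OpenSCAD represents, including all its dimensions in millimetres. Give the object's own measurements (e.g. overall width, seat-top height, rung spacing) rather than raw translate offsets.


A straight staircase of 7 solid steps. Each step is 861 mm wide (x), 226 mm deep (y, the going) and 180 mm tall (the rise). The first step rests on the floor; each subsequent step sits one going further in +y and one rise higher in +z, directly behind and above the previous step with no overlap.


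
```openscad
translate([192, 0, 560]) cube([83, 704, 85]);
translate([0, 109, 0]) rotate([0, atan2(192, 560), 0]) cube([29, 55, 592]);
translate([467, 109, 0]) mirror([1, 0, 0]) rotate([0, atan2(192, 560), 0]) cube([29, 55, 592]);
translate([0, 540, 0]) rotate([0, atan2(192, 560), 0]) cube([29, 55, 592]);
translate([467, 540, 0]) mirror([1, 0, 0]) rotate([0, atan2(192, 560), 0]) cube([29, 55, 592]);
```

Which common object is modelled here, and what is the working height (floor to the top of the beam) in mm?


A sawhorse. The overall height is 645 mm.

A beam across two mirrored pairs of raked legs — a sawhorse. The beam's underside is at z = 560 (matching the legs' vertical rise in atan2(192, 560)) and the beam is 85 mm tall, so its top is at 560 + 85 = 645 mm. The raked legs top out at the beam's underside, so that is the highest point.


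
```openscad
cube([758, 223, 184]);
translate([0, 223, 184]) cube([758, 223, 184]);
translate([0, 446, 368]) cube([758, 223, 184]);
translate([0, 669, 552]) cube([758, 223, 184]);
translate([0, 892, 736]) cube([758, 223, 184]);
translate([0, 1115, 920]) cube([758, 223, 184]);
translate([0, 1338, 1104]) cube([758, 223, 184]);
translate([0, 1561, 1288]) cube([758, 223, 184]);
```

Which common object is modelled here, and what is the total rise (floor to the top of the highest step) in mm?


A staircase. The total rise is 1472 mm.

8 identical blocks, each offset up and back from the previous — a staircase. Each step is 184 mm tall and there are 8 of them, so the total rise is 8 × 184 = 1472 mm.


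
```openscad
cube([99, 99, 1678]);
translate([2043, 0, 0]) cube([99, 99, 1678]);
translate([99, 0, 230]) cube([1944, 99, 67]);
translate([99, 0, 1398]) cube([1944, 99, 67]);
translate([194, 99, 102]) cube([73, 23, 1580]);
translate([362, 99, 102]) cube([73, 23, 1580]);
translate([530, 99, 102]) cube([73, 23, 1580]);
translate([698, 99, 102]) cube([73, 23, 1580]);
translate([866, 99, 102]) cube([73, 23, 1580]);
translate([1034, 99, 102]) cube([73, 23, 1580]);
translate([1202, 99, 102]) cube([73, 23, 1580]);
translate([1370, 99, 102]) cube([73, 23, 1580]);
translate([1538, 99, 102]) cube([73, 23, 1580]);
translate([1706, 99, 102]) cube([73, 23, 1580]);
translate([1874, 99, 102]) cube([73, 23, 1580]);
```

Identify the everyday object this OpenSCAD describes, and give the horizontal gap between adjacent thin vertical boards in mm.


A fence section. The picket gap is 95 mm.

Two posts, two rails, 11 pickets — a fence section. Span 1944 mm holds 11 pickets of 73 mm with 12 equal gaps: ⌊(1944 − 11·73) / 12⌋ = 95 mm.


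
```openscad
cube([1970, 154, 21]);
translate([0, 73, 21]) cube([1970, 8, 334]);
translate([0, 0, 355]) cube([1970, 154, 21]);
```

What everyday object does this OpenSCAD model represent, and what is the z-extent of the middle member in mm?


An I-beam. The web height is 334 mm.

Two wide flanges with a thin centred web — an I-beam. Overall 376 mm minus two 21 mm flanges gives a web of 376 − 2·21 = 334 mm.


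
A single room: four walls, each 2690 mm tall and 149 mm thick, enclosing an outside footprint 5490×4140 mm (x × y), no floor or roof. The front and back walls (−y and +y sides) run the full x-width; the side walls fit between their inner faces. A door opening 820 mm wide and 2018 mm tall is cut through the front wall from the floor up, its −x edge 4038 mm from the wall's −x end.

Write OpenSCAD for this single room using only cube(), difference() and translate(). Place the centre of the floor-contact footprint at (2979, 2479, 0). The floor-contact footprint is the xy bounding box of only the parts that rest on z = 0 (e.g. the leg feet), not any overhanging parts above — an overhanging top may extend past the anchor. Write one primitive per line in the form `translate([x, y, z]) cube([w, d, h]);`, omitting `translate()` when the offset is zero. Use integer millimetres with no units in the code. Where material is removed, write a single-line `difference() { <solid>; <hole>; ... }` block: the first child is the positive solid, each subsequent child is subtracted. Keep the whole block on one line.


difference() { translate([234, 409, 0]) cube([5490, 149, 2690]); translate([4272, 409, 0]) cube([820, 149, 2018]); }
translate([234, 4400, 0]) cube([5490, 149, 2690]);
translate([234, 558, 0]) cube([149, 3842, 2690]);
translate([5575, 558, 0]) cube([149, 3842, 2690]);


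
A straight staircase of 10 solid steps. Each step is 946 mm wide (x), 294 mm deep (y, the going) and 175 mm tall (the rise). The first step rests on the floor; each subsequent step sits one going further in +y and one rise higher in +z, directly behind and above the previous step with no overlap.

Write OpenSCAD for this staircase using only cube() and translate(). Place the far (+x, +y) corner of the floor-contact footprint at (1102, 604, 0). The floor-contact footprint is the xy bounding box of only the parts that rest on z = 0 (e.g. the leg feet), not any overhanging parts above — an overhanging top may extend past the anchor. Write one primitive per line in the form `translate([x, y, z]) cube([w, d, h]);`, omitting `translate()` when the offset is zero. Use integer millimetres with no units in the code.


translate([156, 310, 0]) cube([946, 294, 175]);
translate([156, 604, 175]) cube([946, 294, 175]);
translate([156, 898, 350]) cube([946, 294, 175]);
translate([156, 1192, 525]) cube([946, 294, 175]);
translate([156, 1486, 700]) cube([946, 294, 175]);
translate([156, 1780, 875]) cube([946, 294, 175]);
translate([156, 2074, 1050]) cube([946, 294, 175]);
translate([156, 2368, 1225]) cube([946, 294, 175]);
translate([156, 2662, 1400]) cube([946, 294, 175]);
translate([156, 2956, 1575]) cube([946, 294, 175]);


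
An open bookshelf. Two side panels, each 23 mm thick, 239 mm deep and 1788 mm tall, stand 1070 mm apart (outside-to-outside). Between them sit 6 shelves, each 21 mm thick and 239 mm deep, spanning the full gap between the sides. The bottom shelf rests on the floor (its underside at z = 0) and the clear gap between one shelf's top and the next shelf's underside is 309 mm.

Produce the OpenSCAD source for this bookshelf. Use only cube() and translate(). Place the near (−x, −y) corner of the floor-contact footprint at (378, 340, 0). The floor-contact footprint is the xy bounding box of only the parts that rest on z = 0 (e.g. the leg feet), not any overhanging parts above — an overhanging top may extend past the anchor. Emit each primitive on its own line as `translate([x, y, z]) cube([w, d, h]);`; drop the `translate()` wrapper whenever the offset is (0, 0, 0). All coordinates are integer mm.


translate([378, 340, 0]) cube([23, 239, 1788]);
translate([1425, 340, 0]) cube([23, 239, 1788]);
translate([401, 340, 0]) cube([1024, 239, 21]);
translate([401, 340, 330]) cube([1024, 239, 21]);
translate([401, 340, 660]) cube([1024, 239, 21]);
translate([401, 340, 990]) cube([1024, 239, 21]);
translate([401, 340, 1320]) cube([1024, 239, 21]);
translate([401, 340, 1650]) cube([1024, 239, 21]);


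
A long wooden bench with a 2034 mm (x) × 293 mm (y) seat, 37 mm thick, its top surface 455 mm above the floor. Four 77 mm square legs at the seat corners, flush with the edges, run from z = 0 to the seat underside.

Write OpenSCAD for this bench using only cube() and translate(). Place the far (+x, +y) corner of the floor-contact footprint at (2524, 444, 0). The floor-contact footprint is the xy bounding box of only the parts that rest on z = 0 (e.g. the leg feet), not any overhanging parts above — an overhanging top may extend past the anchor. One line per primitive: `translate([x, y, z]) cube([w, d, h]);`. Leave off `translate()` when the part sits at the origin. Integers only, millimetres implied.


translate([490, 151, 418]) cube([2034, 293, 37]);
translate([490, 151, 0]) cube([77, 77, 418]);
translate([490, 367, 0]) cube([77, 77, 418]);
translate([2447, 151, 0]) cube([77, 77, 418]);
translate([2447, 367, 0]) cube([77, 77, 418]);


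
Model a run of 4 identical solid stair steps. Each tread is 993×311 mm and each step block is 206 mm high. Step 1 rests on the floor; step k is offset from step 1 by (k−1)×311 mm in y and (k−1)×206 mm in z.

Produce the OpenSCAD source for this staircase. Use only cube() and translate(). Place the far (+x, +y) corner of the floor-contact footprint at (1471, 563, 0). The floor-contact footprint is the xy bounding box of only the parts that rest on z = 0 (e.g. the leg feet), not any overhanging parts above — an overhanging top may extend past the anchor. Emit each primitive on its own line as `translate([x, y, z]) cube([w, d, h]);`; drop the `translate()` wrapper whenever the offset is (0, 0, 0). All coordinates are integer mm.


translate([478, 252, 0]) cube([993, 311, 206]);
translate([478, 563, 206]) cube([993, 311, 206]);
translate([478, 874, 412]) cube([993, 311, 206]);
translate([478, 1185, 618]) cube([993, 311, 206]);


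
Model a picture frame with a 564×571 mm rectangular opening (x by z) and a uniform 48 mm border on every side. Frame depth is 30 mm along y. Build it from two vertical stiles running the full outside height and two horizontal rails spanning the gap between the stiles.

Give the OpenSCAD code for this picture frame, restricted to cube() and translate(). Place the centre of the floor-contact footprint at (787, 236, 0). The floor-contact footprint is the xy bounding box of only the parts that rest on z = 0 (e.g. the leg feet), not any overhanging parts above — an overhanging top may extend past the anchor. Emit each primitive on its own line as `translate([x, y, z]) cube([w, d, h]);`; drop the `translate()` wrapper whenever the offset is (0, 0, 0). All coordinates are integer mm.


translate([457, 221, 0]) cube([48, 30, 667]);
translate([1069, 221, 0]) cube([48, 30, 667]);
translate([505, 221, 0]) cube([564, 30, 48]);
translate([505, 221, 619]) cube([564, 30, 48]);


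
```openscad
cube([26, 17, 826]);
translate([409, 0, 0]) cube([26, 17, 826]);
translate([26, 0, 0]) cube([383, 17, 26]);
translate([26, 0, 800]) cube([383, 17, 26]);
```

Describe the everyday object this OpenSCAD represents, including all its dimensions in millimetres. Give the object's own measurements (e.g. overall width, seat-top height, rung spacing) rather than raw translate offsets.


A rectangular picture frame lying in the x–z plane (depth along y). The opening is 383 mm wide (x) by 774 mm tall (z), surrounded by a border 26 mm wide on all four sides. The frame is 17 mm deep and is made of two full-height vertical stiles with two horizontal rails fitted between them.


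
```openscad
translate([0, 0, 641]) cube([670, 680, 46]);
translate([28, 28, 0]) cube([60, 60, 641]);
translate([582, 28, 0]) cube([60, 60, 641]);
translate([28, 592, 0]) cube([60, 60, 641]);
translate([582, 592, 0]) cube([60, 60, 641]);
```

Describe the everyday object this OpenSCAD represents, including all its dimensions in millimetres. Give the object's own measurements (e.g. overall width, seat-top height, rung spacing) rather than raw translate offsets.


A table: top 670 mm (x) × 680 mm (y), 46 mm thick, upper face at z = 687 mm, on four 60×60 mm square legs, each inset 28 mm from the nearest pair of top edges from z = 0 to the bottom of the top.


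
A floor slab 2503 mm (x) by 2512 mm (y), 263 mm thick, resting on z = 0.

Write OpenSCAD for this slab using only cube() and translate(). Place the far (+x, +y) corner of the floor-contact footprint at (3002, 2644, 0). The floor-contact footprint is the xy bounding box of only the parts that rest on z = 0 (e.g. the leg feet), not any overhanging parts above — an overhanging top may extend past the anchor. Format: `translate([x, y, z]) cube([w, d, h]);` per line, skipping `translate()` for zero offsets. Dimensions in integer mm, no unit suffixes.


translate([499, 132, 0]) cube([2503, 2512, 263]);


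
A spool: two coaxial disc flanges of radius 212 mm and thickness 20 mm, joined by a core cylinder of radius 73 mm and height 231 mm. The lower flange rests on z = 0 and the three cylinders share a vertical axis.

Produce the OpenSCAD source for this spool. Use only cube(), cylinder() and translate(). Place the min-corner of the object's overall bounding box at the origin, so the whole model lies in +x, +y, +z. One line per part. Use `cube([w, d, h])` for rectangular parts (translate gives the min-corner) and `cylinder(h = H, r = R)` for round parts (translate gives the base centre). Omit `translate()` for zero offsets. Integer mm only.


translate([212, 212, 0]) cylinder(h = 20, r = 212);
translate([212, 212, 20]) cylinder(h = 231, r = 73);
translate([212, 212, 251]) cylinder(h = 20, r = 212);


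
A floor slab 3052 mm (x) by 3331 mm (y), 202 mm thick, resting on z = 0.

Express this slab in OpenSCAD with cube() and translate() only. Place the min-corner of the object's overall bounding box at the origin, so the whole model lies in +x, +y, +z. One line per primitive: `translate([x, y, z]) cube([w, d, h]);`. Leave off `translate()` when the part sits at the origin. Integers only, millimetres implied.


cube([3052, 3331, 202]);


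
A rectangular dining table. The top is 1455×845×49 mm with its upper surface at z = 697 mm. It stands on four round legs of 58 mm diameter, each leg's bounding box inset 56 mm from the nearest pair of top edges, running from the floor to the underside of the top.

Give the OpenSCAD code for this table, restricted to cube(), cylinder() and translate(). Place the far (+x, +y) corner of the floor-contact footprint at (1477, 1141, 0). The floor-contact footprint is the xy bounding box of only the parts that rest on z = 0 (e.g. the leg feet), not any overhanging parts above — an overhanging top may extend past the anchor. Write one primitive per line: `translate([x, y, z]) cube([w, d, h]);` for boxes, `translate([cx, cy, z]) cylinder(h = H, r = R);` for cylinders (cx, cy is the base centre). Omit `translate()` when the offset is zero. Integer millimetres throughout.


translate([78, 352, 648]) cube([1455, 845, 49]);
translate([163, 437, 0]) cylinder(h = 648, r = 29);
translate([1448, 437, 0]) cylinder(h = 648, r = 29);
translate([163, 1112, 0]) cylinder(h = 648, r = 29);
translate([1448, 1112, 0]) cylinder(h = 648, r = 29);


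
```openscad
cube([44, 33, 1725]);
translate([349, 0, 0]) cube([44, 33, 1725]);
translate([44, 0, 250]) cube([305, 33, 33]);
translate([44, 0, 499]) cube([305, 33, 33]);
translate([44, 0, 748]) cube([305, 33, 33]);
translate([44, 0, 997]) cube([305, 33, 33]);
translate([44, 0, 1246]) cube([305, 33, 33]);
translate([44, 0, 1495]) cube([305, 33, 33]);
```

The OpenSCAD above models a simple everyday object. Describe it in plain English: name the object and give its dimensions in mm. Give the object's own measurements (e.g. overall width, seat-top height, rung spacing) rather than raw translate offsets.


A straight ladder. Two 44×33 mm vertical rails, 1725 mm tall, stand 393 mm apart (outside-to-outside) with their front faces coplanar on the −y side. 6 rungs, each 33 mm deep and 33 mm tall, span between the inner faces of the rails, front faces flush with the rails. The lowest rung's underside is at z = 250 mm and rungs are spaced 249 mm apart (underside to underside).


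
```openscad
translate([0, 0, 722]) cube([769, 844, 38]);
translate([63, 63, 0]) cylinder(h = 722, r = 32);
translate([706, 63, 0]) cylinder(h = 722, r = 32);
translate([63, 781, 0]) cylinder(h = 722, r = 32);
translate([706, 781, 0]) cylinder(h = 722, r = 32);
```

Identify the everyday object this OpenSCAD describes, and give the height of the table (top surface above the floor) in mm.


A table. The table height is 760 mm.

A 769×844×38 slab sits at z = 722 on four Ø64 mm round legs — a table. The top surface is at 722 + 38 = 760 mm.


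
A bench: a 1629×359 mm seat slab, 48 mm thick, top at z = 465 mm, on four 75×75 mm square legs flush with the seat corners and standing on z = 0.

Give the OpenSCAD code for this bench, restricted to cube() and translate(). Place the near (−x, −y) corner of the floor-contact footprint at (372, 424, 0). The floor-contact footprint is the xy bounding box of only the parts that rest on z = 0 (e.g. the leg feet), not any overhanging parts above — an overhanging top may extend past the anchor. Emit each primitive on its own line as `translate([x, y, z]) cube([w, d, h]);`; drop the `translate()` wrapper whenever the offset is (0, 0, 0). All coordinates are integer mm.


translate([372, 424, 417]) cube([1629, 359, 48]);
translate([372, 424, 0]) cube([75, 75, 417]);
translate([372, 708, 0]) cube([75, 75, 417]);
translate([1926, 424, 0]) cube([75, 75, 417]);
translate([1926, 708, 0]) cube([75, 75, 417]);


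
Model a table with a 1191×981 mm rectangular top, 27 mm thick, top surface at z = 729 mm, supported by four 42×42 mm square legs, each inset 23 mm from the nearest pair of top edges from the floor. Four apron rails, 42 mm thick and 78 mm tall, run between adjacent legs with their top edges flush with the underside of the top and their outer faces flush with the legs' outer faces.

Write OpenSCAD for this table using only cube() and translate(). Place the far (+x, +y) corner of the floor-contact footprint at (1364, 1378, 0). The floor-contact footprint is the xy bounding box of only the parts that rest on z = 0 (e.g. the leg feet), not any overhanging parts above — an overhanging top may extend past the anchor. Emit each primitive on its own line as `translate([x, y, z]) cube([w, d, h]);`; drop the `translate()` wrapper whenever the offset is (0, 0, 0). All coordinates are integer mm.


// leg_h = 729 - 27 = 702
// apron z = 702 - 78 = 624
translate([196, 420, 702]) cube([1191, 981, 27]);
translate([219, 443, 0]) cube([42, 42, 702]);
translate([1322, 443, 0]) cube([42, 42, 702]);
translate([219, 1336, 0]) cube([42, 42, 702]);
translate([1322, 1336, 0]) cube([42, 42, 702]);
translate([261, 443, 624]) cube([1061, 42, 78]);
translate([261, 1336, 624]) cube([1061, 42, 78]);
translate([219, 485, 624]) cube([42, 851, 78]);
translate([1322, 485, 624]) cube([42, 851, 78]);


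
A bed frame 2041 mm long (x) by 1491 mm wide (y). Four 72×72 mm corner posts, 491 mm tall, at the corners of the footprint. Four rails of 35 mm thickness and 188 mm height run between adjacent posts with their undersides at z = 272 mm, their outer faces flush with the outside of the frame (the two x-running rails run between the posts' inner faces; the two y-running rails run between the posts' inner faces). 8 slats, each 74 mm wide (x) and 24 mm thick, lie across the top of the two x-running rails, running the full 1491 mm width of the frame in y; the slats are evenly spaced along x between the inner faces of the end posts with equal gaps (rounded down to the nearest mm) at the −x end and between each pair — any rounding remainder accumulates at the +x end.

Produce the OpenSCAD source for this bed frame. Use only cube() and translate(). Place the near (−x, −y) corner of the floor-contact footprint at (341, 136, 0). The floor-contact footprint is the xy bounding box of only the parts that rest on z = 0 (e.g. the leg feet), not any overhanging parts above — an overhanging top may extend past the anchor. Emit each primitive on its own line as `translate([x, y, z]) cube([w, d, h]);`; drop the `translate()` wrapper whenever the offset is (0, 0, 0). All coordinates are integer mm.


translate([341, 136, 0]) cube([72, 72, 491]);
translate([341, 1555, 0]) cube([72, 72, 491]);
translate([2310, 136, 0]) cube([72, 72, 491]);
translate([2310, 1555, 0]) cube([72, 72, 491]);
translate([413, 136, 272]) cube([1897, 35, 188]);
translate([413, 1592, 272]) cube([1897, 35, 188]);
translate([341, 208, 272]) cube([35, 1347, 188]);
translate([2347, 208, 272]) cube([35, 1347, 188]);
translate([558, 136, 460]) cube([74, 1491, 24]);
translate([777, 136, 460]) cube([74, 1491, 24]);
translate([996, 136, 460]) cube([74, 1491, 24]);
translate([1215, 136, 460]) cube([74, 1491, 24]);
translate([1434, 136, 460]) cube([74, 1491, 24]);
translate([1653, 136, 460]) cube([74, 1491, 24]);
translate([1872, 136, 460]) cube([74, 1491, 24]);
translate([2091, 136, 460]) cube([74, 1491, 24]);


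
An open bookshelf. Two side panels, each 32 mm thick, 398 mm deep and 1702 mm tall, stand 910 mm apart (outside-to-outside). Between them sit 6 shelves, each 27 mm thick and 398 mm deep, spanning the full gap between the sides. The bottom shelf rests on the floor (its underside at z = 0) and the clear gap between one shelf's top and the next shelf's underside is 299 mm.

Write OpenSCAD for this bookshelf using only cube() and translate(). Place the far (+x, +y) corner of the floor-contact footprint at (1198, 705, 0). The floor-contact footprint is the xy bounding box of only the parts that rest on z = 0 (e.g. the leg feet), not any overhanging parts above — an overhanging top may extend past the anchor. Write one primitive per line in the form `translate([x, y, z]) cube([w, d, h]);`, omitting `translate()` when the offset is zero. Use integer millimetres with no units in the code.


translate([288, 307, 0]) cube([32, 398, 1702]);
translate([1166, 307, 0]) cube([32, 398, 1702]);
translate([320, 307, 0]) cube([846, 398, 27]);
translate([320, 307, 326]) cube([846, 398, 27]);
translate([320, 307, 652]) cube([846, 398, 27]);
translate([320, 307, 978]) cube([846, 398, 27]);
translate([320, 307, 1304]) cube([846, 398, 27]);
translate([320, 307, 1630]) cube([846, 398, 27]);


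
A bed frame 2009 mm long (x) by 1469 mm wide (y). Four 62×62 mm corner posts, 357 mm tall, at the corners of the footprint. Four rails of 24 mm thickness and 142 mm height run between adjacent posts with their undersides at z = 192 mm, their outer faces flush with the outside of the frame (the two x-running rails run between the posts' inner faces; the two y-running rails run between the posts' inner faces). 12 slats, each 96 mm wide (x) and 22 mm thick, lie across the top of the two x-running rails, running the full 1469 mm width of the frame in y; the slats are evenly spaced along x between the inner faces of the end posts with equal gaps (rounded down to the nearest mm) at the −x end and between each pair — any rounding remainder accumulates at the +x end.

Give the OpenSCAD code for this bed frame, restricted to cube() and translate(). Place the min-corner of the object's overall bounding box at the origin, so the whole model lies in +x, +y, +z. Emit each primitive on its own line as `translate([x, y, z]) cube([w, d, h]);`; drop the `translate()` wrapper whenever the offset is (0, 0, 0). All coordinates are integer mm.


cube([62, 62, 357]);
translate([0, 1407, 0]) cube([62, 62, 357]);
translate([1947, 0, 0]) cube([62, 62, 357]);
translate([1947, 1407, 0]) cube([62, 62, 357]);
translate([62, 0, 192]) cube([1885, 24, 142]);
translate([62, 1445, 192]) cube([1885, 24, 142]);
translate([0, 62, 192]) cube([24, 1345, 142]);
translate([1985, 62, 192]) cube([24, 1345, 142]);
translate([118, 0, 334]) cube([96, 1469, 22]);
translate([270, 0, 334]) cube([96, 1469, 22]);
translate([422, 0, 334]) cube([96, 1469, 22]);
translate([574, 0, 334]) cube([96, 1469, 22]);
translate([726, 0, 334]) cube([96, 1469, 22]);
translate([878, 0, 334]) cube([96, 1469, 22]);
translate([1030, 0, 334]) cube([96, 1469, 22]);
translate([1182, 0, 334]) cube([96, 1469, 22]);
translate([1334, 0, 334]) cube([96, 1469, 22]);
translate([1486, 0, 334]) cube([96, 1469, 22]);
translate([1638, 0, 334]) cube([96, 1469, 22]);
translate([1790, 0, 334]) cube([96, 1469, 22]);


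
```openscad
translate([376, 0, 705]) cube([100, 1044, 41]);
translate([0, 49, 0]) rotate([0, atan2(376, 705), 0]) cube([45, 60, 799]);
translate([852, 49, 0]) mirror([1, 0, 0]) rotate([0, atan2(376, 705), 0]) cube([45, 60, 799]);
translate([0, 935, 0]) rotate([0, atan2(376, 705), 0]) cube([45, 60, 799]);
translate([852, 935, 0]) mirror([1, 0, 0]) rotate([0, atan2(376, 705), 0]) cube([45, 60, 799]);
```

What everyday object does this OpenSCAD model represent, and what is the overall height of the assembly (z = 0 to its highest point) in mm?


A sawhorse. The overall height is 746 mm.

A beam across two mirrored pairs of raked legs — a sawhorse. The beam's underside is at z = 705 (matching the legs' vertical rise in atan2(376, 705)) and the beam is 41 mm tall, so its top is at 705 + 41 = 746 mm. The raked legs top out at the beam's underside, so that is the highest point.


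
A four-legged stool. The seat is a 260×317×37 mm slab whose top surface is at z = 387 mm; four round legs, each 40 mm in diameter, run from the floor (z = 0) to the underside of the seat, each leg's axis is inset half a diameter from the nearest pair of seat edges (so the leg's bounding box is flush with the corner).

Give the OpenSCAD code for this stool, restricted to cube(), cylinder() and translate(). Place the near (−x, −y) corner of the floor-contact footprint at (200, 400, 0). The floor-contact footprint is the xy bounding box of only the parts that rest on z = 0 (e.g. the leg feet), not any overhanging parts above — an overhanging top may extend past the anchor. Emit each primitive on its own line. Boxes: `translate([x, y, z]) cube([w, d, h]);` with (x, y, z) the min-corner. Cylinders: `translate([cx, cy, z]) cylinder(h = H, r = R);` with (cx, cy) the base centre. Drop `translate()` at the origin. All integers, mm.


translate([200, 400, 350]) cube([260, 317, 37]);
translate([220, 420, 0]) cylinder(h = 350, r = 20);
translate([440, 420, 0]) cylinder(h = 350, r = 20);
translate([220, 697, 0]) cylinder(h = 350, r = 20);
translate([440, 697, 0]) cylinder(h = 350, r = 20);


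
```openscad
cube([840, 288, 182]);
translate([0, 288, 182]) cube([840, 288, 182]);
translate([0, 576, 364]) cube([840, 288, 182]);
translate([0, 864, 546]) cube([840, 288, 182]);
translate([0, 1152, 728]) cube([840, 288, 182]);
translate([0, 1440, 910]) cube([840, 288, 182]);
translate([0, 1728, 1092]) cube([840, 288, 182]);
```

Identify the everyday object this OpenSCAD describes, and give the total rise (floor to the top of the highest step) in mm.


A staircase. The total rise is 1274 mm.

7 identical blocks, each offset up and back from the previous — a staircase. Each step is 182 mm tall and there are 7 of them, so the total rise is 7 × 182 = 1274 mm.


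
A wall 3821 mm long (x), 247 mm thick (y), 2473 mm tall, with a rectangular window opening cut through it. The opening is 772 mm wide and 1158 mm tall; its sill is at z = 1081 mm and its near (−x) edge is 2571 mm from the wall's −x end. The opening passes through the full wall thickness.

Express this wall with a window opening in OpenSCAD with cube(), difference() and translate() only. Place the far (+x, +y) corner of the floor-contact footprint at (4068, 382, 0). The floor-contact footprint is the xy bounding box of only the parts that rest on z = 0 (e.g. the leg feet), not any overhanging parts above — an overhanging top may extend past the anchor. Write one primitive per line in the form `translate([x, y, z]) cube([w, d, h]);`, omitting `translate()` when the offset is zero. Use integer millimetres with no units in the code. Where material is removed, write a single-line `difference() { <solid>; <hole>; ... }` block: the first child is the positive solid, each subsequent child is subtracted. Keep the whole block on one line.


difference() { translate([247, 135, 0]) cube([3821, 247, 2473]); translate([2818, 135, 1081]) cube([772, 247, 1158]); }


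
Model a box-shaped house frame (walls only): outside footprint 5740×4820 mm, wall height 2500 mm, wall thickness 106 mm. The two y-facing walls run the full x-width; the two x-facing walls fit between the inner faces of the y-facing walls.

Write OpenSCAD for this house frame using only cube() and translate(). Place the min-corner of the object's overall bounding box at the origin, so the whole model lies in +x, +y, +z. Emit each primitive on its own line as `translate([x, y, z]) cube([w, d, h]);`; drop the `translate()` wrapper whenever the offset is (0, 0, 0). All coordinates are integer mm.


cube([5740, 106, 2500]);
translate([0, 4714, 0]) cube([5740, 106, 2500]);
translate([0, 106, 0]) cube([106, 4608, 2500]);
translate([5634, 106, 0]) cube([106, 4608, 2500]);


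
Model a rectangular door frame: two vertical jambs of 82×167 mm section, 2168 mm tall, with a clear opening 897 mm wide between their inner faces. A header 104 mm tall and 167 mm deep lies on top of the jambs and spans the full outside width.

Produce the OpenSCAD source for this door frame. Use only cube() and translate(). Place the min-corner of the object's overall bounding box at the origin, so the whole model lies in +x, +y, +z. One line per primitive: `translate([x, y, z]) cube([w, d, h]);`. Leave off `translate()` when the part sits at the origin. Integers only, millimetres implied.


cube([82, 167, 2168]);
translate([979, 0, 0]) cube([82, 167, 2168]);
translate([0, 0, 2168]) cube([1061, 167, 104]);


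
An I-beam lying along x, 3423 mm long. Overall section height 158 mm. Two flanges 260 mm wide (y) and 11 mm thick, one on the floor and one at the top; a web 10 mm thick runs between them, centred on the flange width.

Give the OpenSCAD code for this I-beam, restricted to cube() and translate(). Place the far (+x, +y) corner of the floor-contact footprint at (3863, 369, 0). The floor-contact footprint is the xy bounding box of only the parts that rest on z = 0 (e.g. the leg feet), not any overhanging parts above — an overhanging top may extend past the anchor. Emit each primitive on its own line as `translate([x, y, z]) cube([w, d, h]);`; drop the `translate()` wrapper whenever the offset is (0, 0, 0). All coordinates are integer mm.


translate([440, 109, 0]) cube([3423, 260, 11]);
translate([440, 234, 11]) cube([3423, 10, 136]);
translate([440, 109, 147]) cube([3423, 260, 11]);


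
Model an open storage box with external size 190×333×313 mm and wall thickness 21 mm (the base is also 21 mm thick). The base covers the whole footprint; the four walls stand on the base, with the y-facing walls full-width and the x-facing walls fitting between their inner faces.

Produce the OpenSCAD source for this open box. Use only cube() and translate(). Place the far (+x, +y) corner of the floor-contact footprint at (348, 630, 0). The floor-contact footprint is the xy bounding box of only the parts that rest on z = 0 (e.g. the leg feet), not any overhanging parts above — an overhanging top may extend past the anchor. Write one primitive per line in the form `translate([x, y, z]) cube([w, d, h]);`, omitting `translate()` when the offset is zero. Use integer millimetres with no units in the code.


translate([158, 297, 0]) cube([190, 333, 21]);
translate([158, 297, 21]) cube([190, 21, 292]);
translate([158, 609, 21]) cube([190, 21, 292]);
translate([158, 318, 21]) cube([21, 291, 292]);
translate([327, 318, 21]) cube([21, 291, 292]);


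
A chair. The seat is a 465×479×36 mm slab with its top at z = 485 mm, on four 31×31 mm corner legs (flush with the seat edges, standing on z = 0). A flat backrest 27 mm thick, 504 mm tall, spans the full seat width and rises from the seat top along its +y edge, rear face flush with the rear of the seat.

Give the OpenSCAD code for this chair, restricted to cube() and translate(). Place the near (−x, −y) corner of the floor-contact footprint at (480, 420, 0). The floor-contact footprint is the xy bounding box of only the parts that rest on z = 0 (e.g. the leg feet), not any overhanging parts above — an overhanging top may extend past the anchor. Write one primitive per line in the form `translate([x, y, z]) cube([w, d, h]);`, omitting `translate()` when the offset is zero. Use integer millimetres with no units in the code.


translate([480, 420, 449]) cube([465, 479, 36]);
translate([480, 420, 0]) cube([31, 31, 449]);
translate([914, 420, 0]) cube([31, 31, 449]);
translate([480, 868, 0]) cube([31, 31, 449]);
translate([914, 868, 0]) cube([31, 31, 449]);
translate([480, 872, 485]) cube([465, 27, 504]);


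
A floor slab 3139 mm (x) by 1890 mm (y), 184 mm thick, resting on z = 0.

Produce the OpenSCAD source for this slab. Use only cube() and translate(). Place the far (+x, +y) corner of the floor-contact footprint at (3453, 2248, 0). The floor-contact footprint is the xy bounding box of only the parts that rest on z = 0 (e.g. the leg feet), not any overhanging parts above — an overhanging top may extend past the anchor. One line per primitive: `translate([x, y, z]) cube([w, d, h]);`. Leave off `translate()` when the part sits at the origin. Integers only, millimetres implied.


translate([314, 358, 0]) cube([3139, 1890, 184]);


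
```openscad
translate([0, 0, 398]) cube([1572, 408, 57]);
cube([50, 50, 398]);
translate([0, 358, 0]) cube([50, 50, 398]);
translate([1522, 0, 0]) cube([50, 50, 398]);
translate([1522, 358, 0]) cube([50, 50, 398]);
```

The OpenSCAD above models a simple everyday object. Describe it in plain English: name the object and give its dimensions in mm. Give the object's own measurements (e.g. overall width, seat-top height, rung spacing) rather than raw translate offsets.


A bench: a 1572×408 mm seat slab, 57 mm thick, top at z = 455 mm, on four 50×50 mm square legs flush with the seat corners and standing on z = 0.


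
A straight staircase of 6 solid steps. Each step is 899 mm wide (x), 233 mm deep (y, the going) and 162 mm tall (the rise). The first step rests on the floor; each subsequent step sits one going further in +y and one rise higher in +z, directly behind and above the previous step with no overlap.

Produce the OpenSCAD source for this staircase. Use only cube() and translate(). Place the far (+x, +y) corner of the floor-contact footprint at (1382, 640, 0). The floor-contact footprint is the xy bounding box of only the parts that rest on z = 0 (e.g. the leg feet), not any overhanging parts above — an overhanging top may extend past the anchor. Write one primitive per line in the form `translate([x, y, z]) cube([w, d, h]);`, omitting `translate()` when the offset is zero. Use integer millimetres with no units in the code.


translate([483, 407, 0]) cube([899, 233, 162]);
translate([483, 640, 162]) cube([899, 233, 162]);
translate([483, 873, 324]) cube([899, 233, 162]);
translate([483, 1106, 486]) cube([899, 233, 162]);
translate([483, 1339, 648]) cube([899, 233, 162]);
translate([483, 1572, 810]) cube([899, 233, 162]);


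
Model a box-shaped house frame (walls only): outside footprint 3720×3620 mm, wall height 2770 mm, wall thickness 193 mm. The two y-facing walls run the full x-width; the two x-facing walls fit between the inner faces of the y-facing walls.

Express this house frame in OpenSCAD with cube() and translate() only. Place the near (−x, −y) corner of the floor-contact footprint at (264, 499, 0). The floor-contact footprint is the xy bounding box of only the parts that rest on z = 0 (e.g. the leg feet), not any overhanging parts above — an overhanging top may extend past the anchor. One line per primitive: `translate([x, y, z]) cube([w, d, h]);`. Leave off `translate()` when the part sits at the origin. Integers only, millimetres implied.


translate([264, 499, 0]) cube([3720, 193, 2770]);
translate([264, 3926, 0]) cube([3720, 193, 2770]);
translate([264, 692, 0]) cube([193, 3234, 2770]);
translate([3791, 692, 0]) cube([193, 3234, 2770]);


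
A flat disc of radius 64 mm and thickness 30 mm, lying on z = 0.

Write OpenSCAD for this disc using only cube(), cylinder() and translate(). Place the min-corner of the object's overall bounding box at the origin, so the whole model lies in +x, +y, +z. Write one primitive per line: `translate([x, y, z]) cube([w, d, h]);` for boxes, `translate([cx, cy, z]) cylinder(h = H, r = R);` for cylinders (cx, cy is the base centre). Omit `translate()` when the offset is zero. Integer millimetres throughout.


translate([64, 64, 0]) cylinder(h = 30, r = 64);


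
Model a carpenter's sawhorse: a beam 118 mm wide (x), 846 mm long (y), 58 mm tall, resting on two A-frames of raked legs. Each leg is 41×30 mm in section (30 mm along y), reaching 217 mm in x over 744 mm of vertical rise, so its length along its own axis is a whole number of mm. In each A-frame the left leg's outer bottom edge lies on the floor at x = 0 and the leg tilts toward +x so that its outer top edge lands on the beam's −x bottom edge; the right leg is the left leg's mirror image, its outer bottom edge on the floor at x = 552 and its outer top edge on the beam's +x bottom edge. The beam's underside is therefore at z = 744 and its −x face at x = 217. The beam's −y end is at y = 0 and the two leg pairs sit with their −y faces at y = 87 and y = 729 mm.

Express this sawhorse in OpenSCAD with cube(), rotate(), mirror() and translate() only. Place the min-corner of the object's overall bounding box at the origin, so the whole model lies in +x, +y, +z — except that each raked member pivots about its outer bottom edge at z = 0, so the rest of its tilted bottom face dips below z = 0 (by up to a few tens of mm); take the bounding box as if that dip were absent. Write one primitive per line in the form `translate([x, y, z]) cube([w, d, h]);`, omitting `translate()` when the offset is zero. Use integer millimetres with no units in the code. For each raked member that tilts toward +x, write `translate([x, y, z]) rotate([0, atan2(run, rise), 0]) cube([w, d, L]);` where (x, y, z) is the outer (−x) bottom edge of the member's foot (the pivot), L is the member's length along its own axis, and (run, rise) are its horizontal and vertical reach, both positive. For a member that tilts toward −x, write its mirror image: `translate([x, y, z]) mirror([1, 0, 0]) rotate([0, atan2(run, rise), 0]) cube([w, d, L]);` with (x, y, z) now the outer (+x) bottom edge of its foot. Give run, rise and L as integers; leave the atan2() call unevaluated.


translate([217, 0, 744]) cube([118, 846, 58]);
translate([0, 87, 0]) rotate([0, atan2(217, 744), 0]) cube([41, 30, 775]);
translate([552, 87, 0]) mirror([1, 0, 0]) rotate([0, atan2(217, 744), 0]) cube([41, 30, 775]);
translate([0, 729, 0]) rotate([0, atan2(217, 744), 0]) cube([41, 30, 775]);
translate([552, 729, 0]) mirror([1, 0, 0]) rotate([0, atan2(217, 744), 0]) cube([41, 30, 775]);


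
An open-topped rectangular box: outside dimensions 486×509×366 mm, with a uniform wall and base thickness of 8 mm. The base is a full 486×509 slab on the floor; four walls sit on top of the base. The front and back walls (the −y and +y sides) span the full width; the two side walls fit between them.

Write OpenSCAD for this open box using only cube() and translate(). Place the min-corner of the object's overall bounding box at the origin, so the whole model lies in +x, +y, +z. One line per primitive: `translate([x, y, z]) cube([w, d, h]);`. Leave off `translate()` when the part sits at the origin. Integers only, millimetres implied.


cube([486, 509, 8]);
translate([0, 0, 8]) cube([486, 8, 358]);
translate([0, 501, 8]) cube([486, 8, 358]);
translate([0, 8, 8]) cube([8, 493, 358]);
translate([478, 8, 8]) cube([8, 493, 358]);
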